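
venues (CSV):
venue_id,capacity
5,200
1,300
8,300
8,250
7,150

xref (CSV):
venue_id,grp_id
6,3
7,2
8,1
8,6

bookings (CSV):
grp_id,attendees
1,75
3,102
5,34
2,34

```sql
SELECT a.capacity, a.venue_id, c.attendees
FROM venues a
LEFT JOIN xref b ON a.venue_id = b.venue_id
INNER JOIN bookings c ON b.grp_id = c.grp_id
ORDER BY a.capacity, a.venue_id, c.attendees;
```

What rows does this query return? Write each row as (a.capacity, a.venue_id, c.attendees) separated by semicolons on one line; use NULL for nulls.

Evaluate left to right. First `venues a LEFT JOIN xref b` on venue_id: 7 row(s).
Then INNER JOIN `bookings c` on grp_id: keep only rows whose b.grp_id appears in c.

(150, 7, 34); (250, 8, 75); (300, 8, 75)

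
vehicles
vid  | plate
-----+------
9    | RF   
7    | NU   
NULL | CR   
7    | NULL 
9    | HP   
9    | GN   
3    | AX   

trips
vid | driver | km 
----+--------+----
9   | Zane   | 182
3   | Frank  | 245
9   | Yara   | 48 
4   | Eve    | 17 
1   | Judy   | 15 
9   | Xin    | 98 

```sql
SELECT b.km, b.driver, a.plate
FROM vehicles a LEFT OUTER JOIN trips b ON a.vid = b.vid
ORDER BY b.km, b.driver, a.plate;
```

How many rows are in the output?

13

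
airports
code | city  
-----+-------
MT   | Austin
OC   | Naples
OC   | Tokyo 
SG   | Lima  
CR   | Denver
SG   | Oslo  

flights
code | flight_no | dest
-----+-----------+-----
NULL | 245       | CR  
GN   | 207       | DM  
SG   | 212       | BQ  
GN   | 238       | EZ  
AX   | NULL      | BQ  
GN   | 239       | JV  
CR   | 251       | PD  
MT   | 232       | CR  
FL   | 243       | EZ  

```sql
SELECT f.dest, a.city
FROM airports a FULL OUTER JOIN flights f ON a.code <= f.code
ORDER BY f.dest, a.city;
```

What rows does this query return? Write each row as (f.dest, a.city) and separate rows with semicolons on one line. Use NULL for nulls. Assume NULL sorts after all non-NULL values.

(BQ, Austin); (BQ, Denver); (BQ, Lima); (BQ, Naples); (BQ, Oslo); (BQ, Tokyo); (BQ, NULL); (CR, Austin); (CR, Denver); (CR, NULL); (DM, Denver); (EZ, Denver); (EZ, Denver); (JV, Denver); (PD, Denver)

FULL OUTER JOIN keeps every row from both sides; unmatched rows get NULL for the other side's columns.
Matching on a.code <= f.code. A NULL in a compared column never satisfies the condition.
Matched pairs: 13; unmatched a rows kept: 0; unmatched f rows kept: 2.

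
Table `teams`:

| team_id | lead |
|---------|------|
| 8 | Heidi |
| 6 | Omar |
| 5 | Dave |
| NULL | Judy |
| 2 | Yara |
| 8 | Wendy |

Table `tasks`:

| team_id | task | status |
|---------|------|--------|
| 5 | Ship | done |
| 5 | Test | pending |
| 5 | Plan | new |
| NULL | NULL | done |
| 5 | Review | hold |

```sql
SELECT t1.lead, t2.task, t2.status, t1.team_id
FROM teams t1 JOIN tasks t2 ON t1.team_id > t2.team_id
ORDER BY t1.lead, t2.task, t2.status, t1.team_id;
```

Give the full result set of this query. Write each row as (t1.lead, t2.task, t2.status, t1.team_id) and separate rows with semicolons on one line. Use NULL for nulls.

INNER JOIN keeps only pairs where the ON condition holds.
Matching on t1.team_id > t2.team_id. A NULL in a compared column never satisfies the condition.
Matched pairs: 12.

(Heidi, Plan, new, 8); (Heidi, Review, hold, 8); (Heidi, Ship, done, 8); (Heidi, Test, pending, 8); (Omar, Plan, new, 6); (Omar, Review, hold, 6); (Omar, Ship, done, 6); (Omar, Test, pending, 6); (Wendy, Plan, new, 8); (Wendy, Review, hold, 8); (Wendy, Ship, done, 8); (Wendy, Test, pending, 8)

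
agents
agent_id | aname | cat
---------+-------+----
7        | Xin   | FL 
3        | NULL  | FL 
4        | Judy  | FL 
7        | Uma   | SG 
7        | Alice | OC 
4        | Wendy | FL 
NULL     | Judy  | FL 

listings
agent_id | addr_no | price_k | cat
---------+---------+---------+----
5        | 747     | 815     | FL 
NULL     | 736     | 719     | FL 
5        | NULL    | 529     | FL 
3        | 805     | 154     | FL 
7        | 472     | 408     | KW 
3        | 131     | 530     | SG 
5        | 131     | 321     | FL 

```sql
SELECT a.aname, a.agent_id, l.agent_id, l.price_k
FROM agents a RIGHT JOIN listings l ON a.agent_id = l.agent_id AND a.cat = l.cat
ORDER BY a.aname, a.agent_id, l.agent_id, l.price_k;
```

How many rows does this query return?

RIGHT JOIN keeps every row from `listings`; unmatched rows get NULL for `agents`'s columns.
Matching on a.agent_id = l.agent_id AND a.cat = l.cat. A NULL in a compared column never satisfies the condition.
Matched pairs: 1; unmatched l rows kept: 6.
Total: 1 matched + 6 padded = 7 rows.

7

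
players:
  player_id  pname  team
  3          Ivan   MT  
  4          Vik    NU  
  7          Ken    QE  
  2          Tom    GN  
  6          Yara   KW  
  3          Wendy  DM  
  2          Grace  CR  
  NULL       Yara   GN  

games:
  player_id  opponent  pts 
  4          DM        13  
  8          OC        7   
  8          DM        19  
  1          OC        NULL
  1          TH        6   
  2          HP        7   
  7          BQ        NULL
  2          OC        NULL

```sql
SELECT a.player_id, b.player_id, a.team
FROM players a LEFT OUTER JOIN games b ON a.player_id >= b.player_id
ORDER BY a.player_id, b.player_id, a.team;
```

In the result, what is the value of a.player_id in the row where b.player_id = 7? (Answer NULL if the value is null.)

LEFT JOIN keeps every row from `players`; unmatched rows get NULL for `games`'s columns.
Matching on a.player_id >= b.player_id. A NULL in a compared column never satisfies the condition.
Matched pairs: 32; unmatched a rows kept: 1.

7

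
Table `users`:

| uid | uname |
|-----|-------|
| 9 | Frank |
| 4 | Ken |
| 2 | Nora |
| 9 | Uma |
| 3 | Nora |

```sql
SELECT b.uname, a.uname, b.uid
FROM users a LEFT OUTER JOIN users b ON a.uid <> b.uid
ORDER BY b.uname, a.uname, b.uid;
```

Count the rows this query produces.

18

LEFT JOIN keeps every row from `users a`; unmatched rows get NULL for `users b`'s columns.
Matching on a.uid <> b.uid.
- a (uid=9) pairs with 3 row(s) of b.
- a (uid=4) pairs with 4 row(s) of b.
- a (uid=2) pairs with 4 row(s) of b.
- a (uid=9) pairs with 3 row(s) of b.
- a (uid=3) pairs with 4 row(s) of b.
Total: 18 rows.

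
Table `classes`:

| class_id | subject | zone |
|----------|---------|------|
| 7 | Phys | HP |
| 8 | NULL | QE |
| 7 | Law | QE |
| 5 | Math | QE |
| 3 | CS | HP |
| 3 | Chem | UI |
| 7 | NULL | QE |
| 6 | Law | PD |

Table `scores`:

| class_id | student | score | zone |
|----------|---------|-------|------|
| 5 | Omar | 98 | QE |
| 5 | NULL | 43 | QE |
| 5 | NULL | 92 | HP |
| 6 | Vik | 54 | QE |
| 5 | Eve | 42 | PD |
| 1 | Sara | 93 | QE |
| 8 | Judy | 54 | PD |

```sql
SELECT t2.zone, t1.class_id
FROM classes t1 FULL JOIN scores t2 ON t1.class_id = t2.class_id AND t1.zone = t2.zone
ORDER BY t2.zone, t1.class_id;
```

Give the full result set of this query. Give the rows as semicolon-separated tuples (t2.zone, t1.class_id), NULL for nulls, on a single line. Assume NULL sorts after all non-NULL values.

(HP, NULL); (PD, NULL); (PD, NULL); (QE, 5); (QE, 5); (QE, NULL); (QE, NULL); (NULL, 3); (NULL, 3); (NULL, 6); (NULL, 7); (NULL, 7); (NULL, 7); (NULL, 8)

FULL OUTER JOIN keeps every row from both sides; unmatched rows get NULL for the other side's columns.
Matching on t1.class_id = t2.class_id AND t1.zone = t2.zone.
- class_id=7, zone=HP: no t2 row matches, row kept with t2 columns NULL.
- class_id=8, zone=QE: no t2 row matches, row kept with t2 columns NULL.
- class_id=7, zone=QE: no t2 row matches, row kept with t2 columns NULL.
- class_id=5, zone=QE: 2 matching t2 row(s), so 2 row(s) emitted.
- class_id=3, zone=HP: no t2 row matches, row kept with t2 columns NULL.
- class_id=3, zone=UI: no t2 row matches, row kept with t2 columns NULL.
- class_id=7, zone=QE: no t2 row matches, row kept with t2 columns NULL.
- class_id=6, zone=PD: no t2 row matches, row kept with t2 columns NULL.
- 5 t2 row(s) had no t1 match → kept, t1 columns NULL.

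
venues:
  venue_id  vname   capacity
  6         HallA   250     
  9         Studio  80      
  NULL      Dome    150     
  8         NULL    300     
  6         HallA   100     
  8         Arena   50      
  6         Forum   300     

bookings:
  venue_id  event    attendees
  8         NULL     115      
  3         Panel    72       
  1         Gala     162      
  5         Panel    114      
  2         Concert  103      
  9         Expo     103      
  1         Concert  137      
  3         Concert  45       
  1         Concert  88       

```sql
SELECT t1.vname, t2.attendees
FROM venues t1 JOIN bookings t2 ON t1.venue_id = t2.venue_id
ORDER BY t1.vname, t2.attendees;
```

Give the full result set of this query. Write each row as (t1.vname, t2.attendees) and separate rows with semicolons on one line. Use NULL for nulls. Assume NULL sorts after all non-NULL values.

INNER JOIN keeps only pairs where the ON condition holds.
Matching on t1.venue_id = t2.venue_id. A NULL in a compared column never satisfies the condition.
- venue_id=6: no matching t2 row, dropped.
- venue_id=9: 1 matching t2 row(s), so 1 row(s) emitted.
- venue_id=NULL: no matching t2 row, dropped.
- venue_id=8: 1 matching t2 row(s), so 1 row(s) emitted.
- venue_id=6: no matching t2 row, dropped.
- venue_id=8: 1 matching t2 row(s), so 1 row(s) emitted.
- venue_id=6: no matching t2 row, dropped.
After projecting and ordering:
t1.vname | t2.attendees
Arena | 115
Studio | 103
NULL | 115

(Arena, 115); (Studio, 103); (NULL, 115)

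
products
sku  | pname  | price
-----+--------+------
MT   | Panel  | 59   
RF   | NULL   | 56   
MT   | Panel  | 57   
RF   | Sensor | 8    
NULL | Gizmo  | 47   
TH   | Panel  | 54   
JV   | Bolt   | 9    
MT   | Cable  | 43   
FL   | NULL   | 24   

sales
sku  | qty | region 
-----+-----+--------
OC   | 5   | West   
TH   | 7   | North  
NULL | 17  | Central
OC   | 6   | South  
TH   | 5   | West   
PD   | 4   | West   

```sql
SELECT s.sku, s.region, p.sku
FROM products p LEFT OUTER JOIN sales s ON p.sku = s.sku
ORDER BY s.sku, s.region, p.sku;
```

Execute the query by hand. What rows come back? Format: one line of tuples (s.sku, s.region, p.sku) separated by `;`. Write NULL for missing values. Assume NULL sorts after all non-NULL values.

(TH, North, TH); (TH, West, TH); (NULL, NULL, FL); (NULL, NULL, JV); (NULL, NULL, MT); (NULL, NULL, MT); (NULL, NULL, MT); (NULL, NULL, RF); (NULL, NULL, RF); (NULL, NULL, NULL)

LEFT JOIN keeps every row from `products`; unmatched rows get NULL for `sales`'s columns.
Matching on p.sku = s.sku. A NULL in a compared column never satisfies the condition.
Matched pairs: 2; unmatched p rows kept: 8.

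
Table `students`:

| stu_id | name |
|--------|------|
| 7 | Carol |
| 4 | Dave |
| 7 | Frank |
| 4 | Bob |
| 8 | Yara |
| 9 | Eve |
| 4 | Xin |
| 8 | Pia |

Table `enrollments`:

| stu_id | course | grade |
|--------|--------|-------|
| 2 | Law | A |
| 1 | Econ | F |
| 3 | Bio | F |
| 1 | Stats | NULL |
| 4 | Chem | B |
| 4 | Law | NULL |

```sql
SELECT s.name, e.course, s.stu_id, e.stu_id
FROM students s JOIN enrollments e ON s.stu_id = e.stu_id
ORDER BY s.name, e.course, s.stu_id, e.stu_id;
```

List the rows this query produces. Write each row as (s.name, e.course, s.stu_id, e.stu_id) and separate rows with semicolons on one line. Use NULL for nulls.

(Bob, Chem, 4, 4); (Bob, Law, 4, 4); (Dave, Chem, 4, 4); (Dave, Law, 4, 4); (Xin, Chem, 4, 4); (Xin, Law, 4, 4)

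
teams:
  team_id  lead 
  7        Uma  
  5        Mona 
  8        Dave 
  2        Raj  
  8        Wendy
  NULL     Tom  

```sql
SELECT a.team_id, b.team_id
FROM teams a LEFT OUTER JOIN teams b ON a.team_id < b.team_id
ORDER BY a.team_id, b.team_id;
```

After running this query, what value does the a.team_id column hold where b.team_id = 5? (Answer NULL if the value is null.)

LEFT JOIN keeps every row from `teams a`; unmatched rows get NULL for `teams b`'s columns.
Matching on a.team_id < b.team_id. A NULL in a compared column never satisfies the condition.
Matched pairs: 9; unmatched a rows kept: 3.

2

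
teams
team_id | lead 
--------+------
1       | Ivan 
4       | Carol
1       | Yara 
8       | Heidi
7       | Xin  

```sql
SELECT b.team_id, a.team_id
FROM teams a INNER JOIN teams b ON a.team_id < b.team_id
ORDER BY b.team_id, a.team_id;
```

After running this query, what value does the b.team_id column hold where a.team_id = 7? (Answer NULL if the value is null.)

8

INNER JOIN keeps only pairs where the ON condition holds.
Matching on a.team_id < b.team_id.
- a (team_id=1) pairs with 3 row(s) of b.
- a (team_id=4) pairs with 2 row(s) of b.
- a (team_id=1) pairs with 3 row(s) of b.
- a (team_id=8) has no partner → excluded.
- a (team_id=7) pairs with 1 row(s) of b.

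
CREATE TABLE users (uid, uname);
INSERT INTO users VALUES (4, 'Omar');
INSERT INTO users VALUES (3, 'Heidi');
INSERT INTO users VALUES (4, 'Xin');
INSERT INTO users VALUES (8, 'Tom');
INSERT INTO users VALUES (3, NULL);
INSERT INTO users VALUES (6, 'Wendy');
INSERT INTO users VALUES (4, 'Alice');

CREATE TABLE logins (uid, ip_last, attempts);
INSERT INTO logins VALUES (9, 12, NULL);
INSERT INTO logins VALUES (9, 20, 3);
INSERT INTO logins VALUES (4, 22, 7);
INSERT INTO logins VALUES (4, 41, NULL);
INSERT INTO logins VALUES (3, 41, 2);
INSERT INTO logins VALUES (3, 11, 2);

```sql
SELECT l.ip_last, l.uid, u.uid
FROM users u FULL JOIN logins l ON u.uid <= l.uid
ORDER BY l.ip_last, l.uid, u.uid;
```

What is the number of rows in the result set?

FULL OUTER JOIN keeps every row from both sides; unmatched rows get NULL for the other side's columns.
Matching on u.uid <= l.uid.
- u[0] uid=4 → 4 match(es) in l → 4 row(s).
- u[1] uid=3 → 6 match(es) in l → 6 row(s).
- u[2] uid=4 → 4 match(es) in l → 4 row(s).
- u[3] uid=8 → 2 match(es) in l → 2 row(s).
- u[4] uid=3 → 6 match(es) in l → 6 row(s).
- u[5] uid=6 → 2 match(es) in l → 2 row(s).
- u[6] uid=4 → 4 match(es) in l → 4 row(s).
Total: 28 rows.

28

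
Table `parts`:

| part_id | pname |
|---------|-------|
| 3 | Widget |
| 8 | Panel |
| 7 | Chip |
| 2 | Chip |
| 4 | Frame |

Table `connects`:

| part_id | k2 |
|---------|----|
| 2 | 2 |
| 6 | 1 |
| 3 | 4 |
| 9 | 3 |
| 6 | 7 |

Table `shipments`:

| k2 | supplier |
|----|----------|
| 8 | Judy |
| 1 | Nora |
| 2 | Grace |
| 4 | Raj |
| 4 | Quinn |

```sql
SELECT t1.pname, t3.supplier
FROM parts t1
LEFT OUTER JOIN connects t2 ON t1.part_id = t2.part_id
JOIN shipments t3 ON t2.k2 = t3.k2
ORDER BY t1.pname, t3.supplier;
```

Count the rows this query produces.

3

Step 1 — t1 LEFT JOIN t2 on part_id → 5 row(s).
Then INNER JOIN `shipments t3` on k2: keep only rows whose t2.k2 appears in t3.
Result: 3 row(s).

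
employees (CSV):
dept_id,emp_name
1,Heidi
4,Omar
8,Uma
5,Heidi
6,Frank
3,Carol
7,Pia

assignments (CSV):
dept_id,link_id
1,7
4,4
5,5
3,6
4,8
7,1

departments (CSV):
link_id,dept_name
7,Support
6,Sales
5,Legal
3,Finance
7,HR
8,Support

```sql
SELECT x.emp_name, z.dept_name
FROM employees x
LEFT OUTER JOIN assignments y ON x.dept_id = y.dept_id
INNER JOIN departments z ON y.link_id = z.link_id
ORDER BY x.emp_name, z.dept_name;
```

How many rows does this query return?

5

Joins associate left-to-right: employees LEFT JOIN assignments on dept_id gives 8 intermediate row(s).
Then INNER JOIN `departments z` on link_id: keep only rows whose y.link_id appears in z.
Result: 5 row(s).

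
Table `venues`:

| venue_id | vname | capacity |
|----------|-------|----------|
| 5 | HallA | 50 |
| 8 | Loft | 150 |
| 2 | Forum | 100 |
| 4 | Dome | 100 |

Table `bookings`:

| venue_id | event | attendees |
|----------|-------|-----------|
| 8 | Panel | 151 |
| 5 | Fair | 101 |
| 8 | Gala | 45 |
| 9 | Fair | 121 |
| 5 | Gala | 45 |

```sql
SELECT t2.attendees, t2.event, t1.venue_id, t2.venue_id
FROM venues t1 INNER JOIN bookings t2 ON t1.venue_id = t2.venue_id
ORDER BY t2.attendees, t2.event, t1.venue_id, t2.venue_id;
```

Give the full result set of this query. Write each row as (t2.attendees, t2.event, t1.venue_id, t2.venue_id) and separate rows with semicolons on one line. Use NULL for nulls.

(45, Gala, 5, 5); (45, Gala, 8, 8); (101, Fair, 5, 5); (151, Panel, 8, 8)

INNER JOIN keeps only pairs where the ON condition holds.
Matching on t1.venue_id = t2.venue_id.
- t1 (venue_id=5) pairs with 2 row(s) of t2.
- t1 (venue_id=8) pairs with 2 row(s) of t2.
- t1 (venue_id=2) has no partner → excluded.
- t1 (venue_id=4) has no partner → excluded.
After projecting and ordering:
t2.attendees | t2.event | t1.venue_id | t2.venue_id
45 | Gala | 5 | 5
45 | Gala | 8 | 8
101 | Fair | 5 | 5
151 | Panel | 8 | 8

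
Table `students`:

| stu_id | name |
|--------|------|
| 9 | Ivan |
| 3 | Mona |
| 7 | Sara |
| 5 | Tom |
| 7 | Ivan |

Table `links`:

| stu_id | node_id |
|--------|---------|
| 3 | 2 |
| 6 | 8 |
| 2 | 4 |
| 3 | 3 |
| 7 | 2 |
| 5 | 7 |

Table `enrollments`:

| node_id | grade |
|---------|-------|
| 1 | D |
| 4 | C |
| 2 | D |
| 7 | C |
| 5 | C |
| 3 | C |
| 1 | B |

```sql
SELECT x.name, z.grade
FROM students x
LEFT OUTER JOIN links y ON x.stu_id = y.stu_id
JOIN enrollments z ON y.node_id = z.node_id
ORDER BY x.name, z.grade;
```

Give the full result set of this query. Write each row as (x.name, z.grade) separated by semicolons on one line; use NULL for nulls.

Step 1 — x LEFT JOIN y on stu_id → 6 row(s).
Then INNER JOIN `enrollments z` on node_id: keep only rows whose y.node_id appears in z.

(Ivan, D); (Mona, C); (Mona, D); (Sara, D); (Tom, C)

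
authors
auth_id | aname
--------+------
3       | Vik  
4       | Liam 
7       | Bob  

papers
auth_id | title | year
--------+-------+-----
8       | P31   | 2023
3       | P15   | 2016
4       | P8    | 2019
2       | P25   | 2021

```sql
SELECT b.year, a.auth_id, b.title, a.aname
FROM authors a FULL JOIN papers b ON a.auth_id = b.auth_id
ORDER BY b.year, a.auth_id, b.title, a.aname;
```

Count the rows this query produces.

FULL OUTER JOIN keeps every row from both sides; unmatched rows get NULL for the other side's columns.
Matching on a.auth_id = b.auth_id.
- a (auth_id=3) pairs with 1 row(s) of b.
- a (auth_id=4) pairs with 1 row(s) of b.
- a (auth_id=7) has no partner → padded with NULL.
- 2 row(s) from b found no a partner → padded with NULL.
Total: 2 matched + 3 padded = 5 rows.

5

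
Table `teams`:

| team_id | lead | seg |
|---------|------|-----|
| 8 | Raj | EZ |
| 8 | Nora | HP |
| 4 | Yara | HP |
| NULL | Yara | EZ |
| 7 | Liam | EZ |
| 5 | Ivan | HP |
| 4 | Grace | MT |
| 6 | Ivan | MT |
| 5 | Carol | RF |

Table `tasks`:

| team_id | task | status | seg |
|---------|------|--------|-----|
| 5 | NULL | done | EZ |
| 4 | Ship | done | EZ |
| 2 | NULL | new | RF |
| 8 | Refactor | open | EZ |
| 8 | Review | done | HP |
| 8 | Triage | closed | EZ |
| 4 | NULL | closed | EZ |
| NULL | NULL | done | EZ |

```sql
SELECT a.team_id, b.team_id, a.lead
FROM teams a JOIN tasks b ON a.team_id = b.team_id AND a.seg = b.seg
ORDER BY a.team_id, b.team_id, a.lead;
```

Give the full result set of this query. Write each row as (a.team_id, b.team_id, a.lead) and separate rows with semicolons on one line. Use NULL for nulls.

(8, 8, Nora); (8, 8, Raj); (8, 8, Raj)

INNER JOIN keeps only pairs where the ON condition holds.
Matching on a.team_id = b.team_id AND a.seg = b.seg. A NULL in a compared column never satisfies the condition.
Matched pairs: 3.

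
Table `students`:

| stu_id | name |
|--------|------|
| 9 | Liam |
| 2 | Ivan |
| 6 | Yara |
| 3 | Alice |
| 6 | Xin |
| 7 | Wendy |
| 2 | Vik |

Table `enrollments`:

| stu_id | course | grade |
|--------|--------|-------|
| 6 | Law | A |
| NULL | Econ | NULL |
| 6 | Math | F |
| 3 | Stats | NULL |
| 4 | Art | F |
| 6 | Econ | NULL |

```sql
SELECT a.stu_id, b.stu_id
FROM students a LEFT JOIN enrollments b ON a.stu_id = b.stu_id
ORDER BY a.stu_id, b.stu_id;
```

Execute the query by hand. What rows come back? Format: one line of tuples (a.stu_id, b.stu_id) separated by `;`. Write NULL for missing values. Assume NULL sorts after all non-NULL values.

LEFT JOIN keeps every row from `students`; unmatched rows get NULL for `enrollments`'s columns.
Matching on a.stu_id = b.stu_id. A NULL in a compared column never satisfies the condition.
- a (stu_id=9) has no partner → padded with NULL.
- a (stu_id=2) has no partner → padded with NULL.
- a (stu_id=6) pairs with 3 row(s) of b.
- a (stu_id=3) pairs with 1 row(s) of b.
- a (stu_id=6) pairs with 3 row(s) of b.
- a (stu_id=7) has no partner → padded with NULL.
- a (stu_id=2) has no partner → padded with NULL.

(2, NULL); (2, NULL); (3, 3); (6, 6); (6, 6); (6, 6); (6, 6); (6, 6); (6, 6); (7, NULL); (9, NULL)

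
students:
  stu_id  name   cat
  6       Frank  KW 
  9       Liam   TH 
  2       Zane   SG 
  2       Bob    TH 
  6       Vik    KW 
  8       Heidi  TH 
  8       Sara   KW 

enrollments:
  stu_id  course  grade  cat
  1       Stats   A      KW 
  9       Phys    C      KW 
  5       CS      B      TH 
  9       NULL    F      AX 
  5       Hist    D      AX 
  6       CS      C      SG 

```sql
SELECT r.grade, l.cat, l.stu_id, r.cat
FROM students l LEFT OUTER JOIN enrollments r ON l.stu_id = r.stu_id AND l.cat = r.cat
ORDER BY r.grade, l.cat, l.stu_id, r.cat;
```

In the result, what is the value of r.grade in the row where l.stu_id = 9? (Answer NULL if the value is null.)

LEFT JOIN keeps every row from `students`; unmatched rows get NULL for `enrollments`'s columns.
Matching on l.stu_id = r.stu_id AND l.cat = r.cat.
- l[0] stu_id=6, cat=KW → no match; kept with NULLs on the r side.
- l[1] stu_id=9, cat=TH → no match; kept with NULLs on the r side.
- l[2] stu_id=2, cat=SG → no match; kept with NULLs on the r side.
- l[3] stu_id=2, cat=TH → no match; kept with NULLs on the r side.
- l[4] stu_id=6, cat=KW → no match; kept with NULLs on the r side.
- l[5] stu_id=8, cat=TH → no match; kept with NULLs on the r side.
- l[6] stu_id=8, cat=KW → no match; kept with NULLs on the r side.

NULL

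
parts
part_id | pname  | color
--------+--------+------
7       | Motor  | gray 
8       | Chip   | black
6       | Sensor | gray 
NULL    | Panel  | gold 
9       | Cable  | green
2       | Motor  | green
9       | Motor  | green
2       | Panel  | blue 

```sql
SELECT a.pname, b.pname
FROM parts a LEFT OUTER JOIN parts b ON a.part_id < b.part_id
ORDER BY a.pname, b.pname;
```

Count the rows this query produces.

LEFT JOIN keeps every row from `parts a`; unmatched rows get NULL for `parts b`'s columns.
Matching on a.part_id < b.part_id. A NULL in a compared column never satisfies the condition.
Matched pairs: 19; unmatched a rows kept: 3.
Total: 19 matched + 3 padded = 22 rows.

22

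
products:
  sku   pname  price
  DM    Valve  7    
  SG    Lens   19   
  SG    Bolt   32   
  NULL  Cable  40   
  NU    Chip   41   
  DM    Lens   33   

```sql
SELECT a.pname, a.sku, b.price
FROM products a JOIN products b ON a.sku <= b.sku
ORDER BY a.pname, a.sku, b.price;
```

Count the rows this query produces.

17

INNER JOIN keeps only pairs where the ON condition holds.
Matching on a.sku <= b.sku. A NULL in a compared column never satisfies the condition.
Matched pairs: 17.
Total: 17 rows.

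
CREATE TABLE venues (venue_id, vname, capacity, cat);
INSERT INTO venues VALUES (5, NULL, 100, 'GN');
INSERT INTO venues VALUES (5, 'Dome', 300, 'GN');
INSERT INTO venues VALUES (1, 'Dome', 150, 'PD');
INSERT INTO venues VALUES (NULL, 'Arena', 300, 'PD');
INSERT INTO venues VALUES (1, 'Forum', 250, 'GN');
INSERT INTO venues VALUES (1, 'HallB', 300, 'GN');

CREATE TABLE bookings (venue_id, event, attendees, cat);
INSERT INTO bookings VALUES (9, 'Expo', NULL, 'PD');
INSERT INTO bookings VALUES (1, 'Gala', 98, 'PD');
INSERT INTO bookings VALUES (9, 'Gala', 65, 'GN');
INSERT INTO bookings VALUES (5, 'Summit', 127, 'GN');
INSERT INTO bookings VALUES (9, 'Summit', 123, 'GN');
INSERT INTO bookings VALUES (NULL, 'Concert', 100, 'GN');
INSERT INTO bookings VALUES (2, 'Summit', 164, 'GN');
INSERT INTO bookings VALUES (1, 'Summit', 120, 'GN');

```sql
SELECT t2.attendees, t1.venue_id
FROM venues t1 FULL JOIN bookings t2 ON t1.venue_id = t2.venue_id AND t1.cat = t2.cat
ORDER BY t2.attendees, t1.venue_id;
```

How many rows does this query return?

11

FULL OUTER JOIN keeps every row from both sides; unmatched rows get NULL for the other side's columns.
Matching on t1.venue_id = t2.venue_id AND t1.cat = t2.cat. A NULL in a compared column never satisfies the condition.
- venue_id=5, cat=GN: 1 matching t2 row(s), so 1 row(s) emitted.
- venue_id=5, cat=GN: 1 matching t2 row(s), so 1 row(s) emitted.
- venue_id=1, cat=PD: 1 matching t2 row(s), so 1 row(s) emitted.
- venue_id=NULL, cat=PD: no t2 row matches, row kept with t2 columns NULL.
- venue_id=1, cat=GN: 1 matching t2 row(s), so 1 row(s) emitted.
- venue_id=1, cat=GN: 1 matching t2 row(s), so 1 row(s) emitted.
- 5 t2 row(s) had no t1 match → kept, t1 columns NULL.
Total: 5 matched + 6 padded = 11 rows.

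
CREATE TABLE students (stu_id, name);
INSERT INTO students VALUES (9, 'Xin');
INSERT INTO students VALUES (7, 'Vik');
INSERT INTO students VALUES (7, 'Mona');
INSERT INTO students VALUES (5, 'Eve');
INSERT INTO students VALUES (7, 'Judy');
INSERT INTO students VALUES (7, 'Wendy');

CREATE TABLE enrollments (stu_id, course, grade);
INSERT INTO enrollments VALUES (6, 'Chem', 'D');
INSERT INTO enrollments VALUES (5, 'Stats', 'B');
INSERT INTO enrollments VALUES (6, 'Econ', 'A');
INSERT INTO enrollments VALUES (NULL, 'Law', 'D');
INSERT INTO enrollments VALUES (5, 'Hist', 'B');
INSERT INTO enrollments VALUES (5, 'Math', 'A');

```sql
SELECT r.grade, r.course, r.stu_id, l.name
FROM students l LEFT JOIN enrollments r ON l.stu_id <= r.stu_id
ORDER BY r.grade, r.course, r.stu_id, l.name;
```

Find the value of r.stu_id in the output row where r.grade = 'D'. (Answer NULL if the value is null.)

6

LEFT JOIN keeps every row from `students`; unmatched rows get NULL for `enrollments`'s columns.
Matching on l.stu_id <= r.stu_id. A NULL in a compared column never satisfies the condition.
Matched pairs: 5; unmatched l rows kept: 5.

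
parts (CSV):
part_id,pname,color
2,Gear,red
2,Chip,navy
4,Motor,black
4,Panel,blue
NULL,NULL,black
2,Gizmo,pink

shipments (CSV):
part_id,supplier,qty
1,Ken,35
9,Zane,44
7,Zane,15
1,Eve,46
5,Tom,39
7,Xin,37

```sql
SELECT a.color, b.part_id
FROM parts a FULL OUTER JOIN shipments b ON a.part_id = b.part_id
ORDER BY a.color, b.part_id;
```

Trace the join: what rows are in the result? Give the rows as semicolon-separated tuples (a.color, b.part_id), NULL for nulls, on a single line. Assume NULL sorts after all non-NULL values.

(black, NULL); (black, NULL); (blue, NULL); (navy, NULL); (pink, NULL); (red, NULL); (NULL, 1); (NULL, 1); (NULL, 5); (NULL, 7); (NULL, 7); (NULL, 9)

FULL OUTER JOIN keeps every row from both sides; unmatched rows get NULL for the other side's columns.
Matching on a.part_id = b.part_id. A NULL in a compared column never satisfies the condition.
Matched pairs: 0; unmatched a rows kept: 6; unmatched b rows kept: 6.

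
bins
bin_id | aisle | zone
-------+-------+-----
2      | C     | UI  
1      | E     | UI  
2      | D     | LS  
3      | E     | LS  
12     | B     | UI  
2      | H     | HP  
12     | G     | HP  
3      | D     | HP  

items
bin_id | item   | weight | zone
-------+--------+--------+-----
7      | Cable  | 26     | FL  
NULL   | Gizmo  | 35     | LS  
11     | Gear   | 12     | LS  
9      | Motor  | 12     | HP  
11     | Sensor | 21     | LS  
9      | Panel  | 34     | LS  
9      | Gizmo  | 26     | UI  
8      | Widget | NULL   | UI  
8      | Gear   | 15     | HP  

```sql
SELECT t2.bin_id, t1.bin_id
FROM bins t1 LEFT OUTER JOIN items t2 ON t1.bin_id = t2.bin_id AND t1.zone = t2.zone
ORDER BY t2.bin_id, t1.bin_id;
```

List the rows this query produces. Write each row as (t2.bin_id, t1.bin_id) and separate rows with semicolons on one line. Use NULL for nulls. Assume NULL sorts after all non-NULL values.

LEFT JOIN keeps every row from `bins`; unmatched rows get NULL for `items`'s columns.
Matching on t1.bin_id = t2.bin_id AND t1.zone = t2.zone. A NULL in a compared column never satisfies the condition.
- bin_id=2, zone=UI: no t2 row matches, row kept with t2 columns NULL.
- bin_id=1, zone=UI: no t2 row matches, row kept with t2 columns NULL.
- bin_id=2, zone=LS: no t2 row matches, row kept with t2 columns NULL.
- bin_id=3, zone=LS: no t2 row matches, row kept with t2 columns NULL.
- bin_id=12, zone=UI: no t2 row matches, row kept with t2 columns NULL.
- bin_id=2, zone=HP: no t2 row matches, row kept with t2 columns NULL.
- bin_id=12, zone=HP: no t2 row matches, row kept with t2 columns NULL.
- bin_id=3, zone=HP: no t2 row matches, row kept with t2 columns NULL.
After projecting and ordering:
t2.bin_id | t1.bin_id
NULL | 1
NULL | 2
NULL | 2
NULL | 2
NULL | 3
NULL | 3
NULL | 12
NULL | 12

(NULL, 1); (NULL, 2); (NULL, 2); (NULL, 2); (NULL, 3); (NULL, 3); (NULL, 12); (NULL, 12)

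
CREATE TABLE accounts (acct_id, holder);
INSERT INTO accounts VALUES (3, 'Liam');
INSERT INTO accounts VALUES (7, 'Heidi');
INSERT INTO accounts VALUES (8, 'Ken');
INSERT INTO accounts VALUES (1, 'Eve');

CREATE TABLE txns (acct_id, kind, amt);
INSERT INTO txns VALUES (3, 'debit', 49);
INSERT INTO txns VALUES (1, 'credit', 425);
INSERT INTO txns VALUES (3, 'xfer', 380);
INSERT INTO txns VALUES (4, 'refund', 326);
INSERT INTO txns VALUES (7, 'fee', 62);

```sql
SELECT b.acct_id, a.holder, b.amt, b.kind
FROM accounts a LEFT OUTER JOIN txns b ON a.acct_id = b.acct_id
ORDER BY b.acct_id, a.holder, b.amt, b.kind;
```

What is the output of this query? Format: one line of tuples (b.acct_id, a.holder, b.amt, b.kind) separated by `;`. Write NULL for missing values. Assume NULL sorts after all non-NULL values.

(1, Eve, 425, credit); (3, Liam, 49, debit); (3, Liam, 380, xfer); (7, Heidi, 62, fee); (NULL, Ken, NULL, NULL)

LEFT JOIN keeps every row from `accounts`; unmatched rows get NULL for `txns`'s columns.
Matching on a.acct_id = b.acct_id.
- acct_id=3: 2 matching b row(s), so 2 row(s) emitted.
- acct_id=7: 1 matching b row(s), so 1 row(s) emitted.
- acct_id=8: no b row matches, row kept with b columns NULL.
- acct_id=1: 1 matching b row(s), so 1 row(s) emitted.
After projecting and ordering:
b.acct_id | a.holder | b.amt | b.kind
1 | Eve | 425 | credit
3 | Liam | 49 | debit
3 | Liam | 380 | xfer
7 | Heidi | 62 | fee
NULL | Ken | NULL | NULL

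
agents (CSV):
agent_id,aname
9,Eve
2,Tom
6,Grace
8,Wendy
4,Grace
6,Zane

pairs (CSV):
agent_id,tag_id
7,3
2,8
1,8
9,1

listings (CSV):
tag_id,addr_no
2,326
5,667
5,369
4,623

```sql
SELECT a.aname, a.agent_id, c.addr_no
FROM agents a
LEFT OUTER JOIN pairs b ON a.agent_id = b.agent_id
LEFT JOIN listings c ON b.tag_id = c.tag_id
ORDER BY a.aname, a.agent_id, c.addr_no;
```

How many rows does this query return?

6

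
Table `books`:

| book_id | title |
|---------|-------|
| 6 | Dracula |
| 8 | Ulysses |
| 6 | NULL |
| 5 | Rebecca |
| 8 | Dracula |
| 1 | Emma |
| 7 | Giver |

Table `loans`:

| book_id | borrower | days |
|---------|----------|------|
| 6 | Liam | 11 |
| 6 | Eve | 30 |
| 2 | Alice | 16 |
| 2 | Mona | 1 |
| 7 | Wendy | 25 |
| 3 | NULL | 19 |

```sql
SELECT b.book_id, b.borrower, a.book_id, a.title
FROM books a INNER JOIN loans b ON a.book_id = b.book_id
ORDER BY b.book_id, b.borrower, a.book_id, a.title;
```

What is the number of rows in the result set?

5

INNER JOIN keeps only pairs where the ON condition holds.
Matching on a.book_id = b.book_id.
Matched pairs: 5.
Total: 5 rows.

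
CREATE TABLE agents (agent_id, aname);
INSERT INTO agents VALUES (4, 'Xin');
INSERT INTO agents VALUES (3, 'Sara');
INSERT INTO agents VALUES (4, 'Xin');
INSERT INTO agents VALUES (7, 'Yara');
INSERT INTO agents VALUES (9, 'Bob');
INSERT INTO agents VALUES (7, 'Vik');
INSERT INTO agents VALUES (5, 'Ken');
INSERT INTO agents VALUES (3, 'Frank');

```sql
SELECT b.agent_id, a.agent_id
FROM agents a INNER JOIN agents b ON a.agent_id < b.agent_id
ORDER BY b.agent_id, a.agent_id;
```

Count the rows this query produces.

25

INNER JOIN keeps only pairs where the ON condition holds.
Matching on a.agent_id < b.agent_id.
Matched pairs: 25.
Total: 25 rows.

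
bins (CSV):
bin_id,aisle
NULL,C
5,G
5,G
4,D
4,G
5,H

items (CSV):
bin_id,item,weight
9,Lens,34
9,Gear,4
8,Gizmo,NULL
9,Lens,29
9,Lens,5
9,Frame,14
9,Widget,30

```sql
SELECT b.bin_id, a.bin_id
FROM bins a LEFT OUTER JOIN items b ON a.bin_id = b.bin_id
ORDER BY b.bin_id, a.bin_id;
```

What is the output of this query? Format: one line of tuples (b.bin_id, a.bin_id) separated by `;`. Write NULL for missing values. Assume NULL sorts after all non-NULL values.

(NULL, 4); (NULL, 4); (NULL, 5); (NULL, 5); (NULL, 5); (NULL, NULL)

LEFT JOIN keeps every row from `bins`; unmatched rows get NULL for `items`'s columns.
Matching on a.bin_id = b.bin_id. A NULL in a compared column never satisfies the condition.
Matched pairs: 0; unmatched a rows kept: 6.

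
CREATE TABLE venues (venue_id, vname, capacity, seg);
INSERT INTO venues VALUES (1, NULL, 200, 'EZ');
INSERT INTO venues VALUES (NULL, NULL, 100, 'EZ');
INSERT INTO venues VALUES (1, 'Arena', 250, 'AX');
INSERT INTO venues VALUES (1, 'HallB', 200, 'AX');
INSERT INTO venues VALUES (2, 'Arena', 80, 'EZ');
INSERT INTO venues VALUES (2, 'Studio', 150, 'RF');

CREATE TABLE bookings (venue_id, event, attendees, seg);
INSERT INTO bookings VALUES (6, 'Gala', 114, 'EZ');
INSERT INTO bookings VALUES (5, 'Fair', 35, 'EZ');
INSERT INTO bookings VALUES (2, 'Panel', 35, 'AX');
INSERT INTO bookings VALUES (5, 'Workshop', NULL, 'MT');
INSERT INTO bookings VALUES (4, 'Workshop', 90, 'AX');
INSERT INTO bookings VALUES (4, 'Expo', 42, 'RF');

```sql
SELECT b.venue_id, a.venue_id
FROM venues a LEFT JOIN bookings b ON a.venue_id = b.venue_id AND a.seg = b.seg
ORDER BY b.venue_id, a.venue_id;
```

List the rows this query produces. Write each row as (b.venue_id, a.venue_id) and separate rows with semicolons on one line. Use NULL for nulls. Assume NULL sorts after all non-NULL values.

LEFT JOIN keeps every row from `venues`; unmatched rows get NULL for `bookings`'s columns.
Matching on a.venue_id = b.venue_id AND a.seg = b.seg. A NULL in a compared column never satisfies the condition.
- a row (venue_id=1, seg=EZ): no match → kept, b columns NULL.
- a row (venue_id=NULL, seg=EZ): no match → kept, b columns NULL.
- a row (venue_id=1, seg=AX): no match → kept, b columns NULL.
- a row (venue_id=1, seg=AX): no match → kept, b columns NULL.
- a row (venue_id=2, seg=EZ): no match → kept, b columns NULL.
- a row (venue_id=2, seg=RF): no match → kept, b columns NULL.
After projecting and ordering:
b.venue_id | a.venue_id
NULL | 1
NULL | 1
NULL | 1
NULL | 2
NULL | 2
NULL | NULL

(NULL, 1); (NULL, 1); (NULL, 1); (NULL, 2); (NULL, 2); (NULL, NULL)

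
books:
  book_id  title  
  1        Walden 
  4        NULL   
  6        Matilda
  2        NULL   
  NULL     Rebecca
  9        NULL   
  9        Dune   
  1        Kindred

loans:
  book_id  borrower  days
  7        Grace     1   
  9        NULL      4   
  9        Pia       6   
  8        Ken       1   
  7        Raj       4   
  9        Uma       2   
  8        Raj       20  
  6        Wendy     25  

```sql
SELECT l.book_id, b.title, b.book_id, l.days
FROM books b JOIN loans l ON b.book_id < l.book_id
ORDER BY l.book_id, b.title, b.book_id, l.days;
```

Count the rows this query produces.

INNER JOIN keeps only pairs where the ON condition holds.
Matching on b.book_id < l.book_id. A NULL in a compared column never satisfies the condition.
- book_id=1: 8 matching l row(s), so 8 row(s) emitted.
- book_id=4: 8 matching l row(s), so 8 row(s) emitted.
- book_id=6: 7 matching l row(s), so 7 row(s) emitted.
- book_id=2: 8 matching l row(s), so 8 row(s) emitted.
- book_id=NULL: no matching l row, dropped.
- book_id=9: no matching l row, dropped.
- book_id=9: no matching l row, dropped.
- book_id=1: 8 matching l row(s), so 8 row(s) emitted.
Total: 39 rows.

39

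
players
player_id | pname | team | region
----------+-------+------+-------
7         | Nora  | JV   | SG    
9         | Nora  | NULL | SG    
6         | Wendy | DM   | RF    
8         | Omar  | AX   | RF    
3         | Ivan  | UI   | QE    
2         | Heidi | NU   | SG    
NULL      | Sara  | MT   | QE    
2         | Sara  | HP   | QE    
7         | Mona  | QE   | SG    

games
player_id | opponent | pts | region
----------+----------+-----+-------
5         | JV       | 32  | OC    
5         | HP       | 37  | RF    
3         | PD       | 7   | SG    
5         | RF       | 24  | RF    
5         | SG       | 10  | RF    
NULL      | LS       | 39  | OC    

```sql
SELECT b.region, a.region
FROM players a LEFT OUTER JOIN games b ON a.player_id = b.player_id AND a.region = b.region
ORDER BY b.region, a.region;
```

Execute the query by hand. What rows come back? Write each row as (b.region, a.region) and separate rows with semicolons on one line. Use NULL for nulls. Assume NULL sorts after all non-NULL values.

LEFT JOIN keeps every row from `players`; unmatched rows get NULL for `games`'s columns.
Matching on a.player_id = b.player_id AND a.region = b.region. A NULL in a compared column never satisfies the condition.
- player_id=7, region=SG: no b row matches, row kept with b columns NULL.
- player_id=9, region=SG: no b row matches, row kept with b columns NULL.
- player_id=6, region=RF: no b row matches, row kept with b columns NULL.
- player_id=8, region=RF: no b row matches, row kept with b columns NULL.
- player_id=3, region=QE: no b row matches, row kept with b columns NULL.
- player_id=2, region=SG: no b row matches, row kept with b columns NULL.
- player_id=NULL, region=QE: no b row matches, row kept with b columns NULL.
- player_id=2, region=QE: no b row matches, row kept with b columns NULL.
- player_id=7, region=SG: no b row matches, row kept with b columns NULL.
After projecting and ordering:
b.region | a.region
NULL | QE
NULL | QE
NULL | QE
NULL | RF
NULL | RF
NULL | SG
NULL | SG
NULL | SG
NULL | SG

(NULL, QE); (NULL, QE); (NULL, QE); (NULL, RF); (NULL, RF); (NULL, SG); (NULL, SG); (NULL, SG); (NULL, SG)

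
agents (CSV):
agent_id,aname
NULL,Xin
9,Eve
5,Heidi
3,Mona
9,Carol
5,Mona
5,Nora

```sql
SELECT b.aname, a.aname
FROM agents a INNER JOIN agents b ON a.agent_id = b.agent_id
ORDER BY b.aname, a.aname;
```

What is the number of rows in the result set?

14

INNER JOIN keeps only pairs where the ON condition holds.
Matching on a.agent_id = b.agent_id. A NULL in a compared column never satisfies the condition.
- a row (agent_id=NULL): no match → dropped.
- a row (agent_id=9): matches 2 b row(s) → 2 output row(s).
- a row (agent_id=5): matches 3 b row(s) → 3 output row(s).
- a row (agent_id=3): matches 1 b row(s) → 1 output row(s).
- a row (agent_id=9): matches 2 b row(s) → 2 output row(s).
- a row (agent_id=5): matches 3 b row(s) → 3 output row(s).
- a row (agent_id=5): matches 3 b row(s) → 3 output row(s).
Total: 14 rows.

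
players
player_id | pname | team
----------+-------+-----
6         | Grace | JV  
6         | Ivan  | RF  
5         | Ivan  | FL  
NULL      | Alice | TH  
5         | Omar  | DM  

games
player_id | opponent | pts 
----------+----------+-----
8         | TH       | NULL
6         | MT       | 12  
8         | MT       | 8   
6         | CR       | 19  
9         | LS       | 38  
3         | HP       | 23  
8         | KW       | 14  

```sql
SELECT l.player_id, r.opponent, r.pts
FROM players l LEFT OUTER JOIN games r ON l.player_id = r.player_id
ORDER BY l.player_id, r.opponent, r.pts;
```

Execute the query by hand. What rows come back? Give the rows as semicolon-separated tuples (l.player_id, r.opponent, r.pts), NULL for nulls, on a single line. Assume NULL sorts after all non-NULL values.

(5, NULL, NULL); (5, NULL, NULL); (6, CR, 19); (6, CR, 19); (6, MT, 12); (6, MT, 12); (NULL, NULL, NULL)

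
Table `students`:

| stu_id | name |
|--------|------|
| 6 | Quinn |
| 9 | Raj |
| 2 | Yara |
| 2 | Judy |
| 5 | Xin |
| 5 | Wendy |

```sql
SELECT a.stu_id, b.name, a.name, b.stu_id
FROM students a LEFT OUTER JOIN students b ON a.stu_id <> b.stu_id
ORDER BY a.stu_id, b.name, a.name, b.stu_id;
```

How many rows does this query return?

26

LEFT JOIN keeps every row from `students a`; unmatched rows get NULL for `students b`'s columns.
Matching on a.stu_id <> b.stu_id.
- stu_id=6: 5 matching b row(s), so 5 row(s) emitted.
- stu_id=9: 5 matching b row(s), so 5 row(s) emitted.
- stu_id=2: 4 matching b row(s), so 4 row(s) emitted.
- stu_id=2: 4 matching b row(s), so 4 row(s) emitted.
- stu_id=5: 4 matching b row(s), so 4 row(s) emitted.
- stu_id=5: 4 matching b row(s), so 4 row(s) emitted.
Total: 26 rows.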